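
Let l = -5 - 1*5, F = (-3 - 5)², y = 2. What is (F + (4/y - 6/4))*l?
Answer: -645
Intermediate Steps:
F = 64 (F = (-8)² = 64)
l = -10 (l = -5 - 5 = -10)
(F + (4/y - 6/4))*l = (64 + (4/2 - 6/4))*(-10) = (64 + (4*(½) - 6*¼))*(-10) = (64 + (2 - 3/2))*(-10) = (64 + ½)*(-10) = (129/2)*(-10) = -645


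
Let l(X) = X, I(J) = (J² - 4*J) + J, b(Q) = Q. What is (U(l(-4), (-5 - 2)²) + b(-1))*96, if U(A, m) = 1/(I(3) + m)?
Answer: -4608/49 ≈ -94.041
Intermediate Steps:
I(J) = J² - 3*J
U(A, m) = 1/m (U(A, m) = 1/(3*(-3 + 3) + m) = 1/(3*0 + m) = 1/(0 + m) = 1/m)
(U(l(-4), (-5 - 2)²) + b(-1))*96 = (1/((-5 - 2)²) - 1)*96 = (1/((-7)²) - 1)*96 = (1/49 - 1)*96 = -48/49*96 = -4608/49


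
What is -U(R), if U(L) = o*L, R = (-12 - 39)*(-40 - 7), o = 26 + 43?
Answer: -165393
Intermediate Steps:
o = 69
R = 2397 (R = -51*(-47) = 2397)
U(L) = 69*L
-U(R) = -69*2397 = -1*165393 = -165393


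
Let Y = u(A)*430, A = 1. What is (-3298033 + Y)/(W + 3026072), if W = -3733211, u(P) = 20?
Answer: 3289433/707139 ≈ 4.6517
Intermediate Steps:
Y = 8600 (Y = 20*430 = 8600)
(-3298033 + Y)/(W + 3026072) = (-3298033 + 8600)/(-3733211 + 3026072) = -3289433/(-707139) = -3289433*(-1/707139) = 3289433/707139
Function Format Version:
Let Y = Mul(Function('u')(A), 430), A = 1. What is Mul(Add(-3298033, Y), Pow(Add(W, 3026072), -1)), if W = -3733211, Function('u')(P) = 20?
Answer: Rational(3289433, 707139) ≈ 4.6517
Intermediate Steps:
Y = 8600 (Y = Mul(20, 430) = 8600)
Mul(Add(-3298033, Y), Pow(Add(W, 3026072), -1)) = Mul(Add(-3298033, 8600), Pow(Add(-3733211, 3026072), -1)) = Mul(-3289433, Pow(-707139, -1)) = Mul(-3289433, Rational(-1, 707139)) = Rational(3289433, 707139)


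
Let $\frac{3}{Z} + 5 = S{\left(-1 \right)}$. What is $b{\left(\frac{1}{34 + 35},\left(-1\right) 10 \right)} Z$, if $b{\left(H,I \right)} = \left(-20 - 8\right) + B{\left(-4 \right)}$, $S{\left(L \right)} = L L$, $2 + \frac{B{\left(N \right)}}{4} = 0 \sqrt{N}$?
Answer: $27$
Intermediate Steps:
$B{\left(N \right)} = -8$ ($B{\left(N \right)} = -8 + 4 \cdot 0 \sqrt{N} = -8 + 4 \cdot 0 = -8 + 0 = -8$)
$S{\left(L \right)} = L^{2}$
$Z = - \frac{3}{4}$ ($Z = \frac{3}{-5 + \left(-1\right)^{2}} = \frac{3}{-5 + 1} = \frac{3}{-4} = 3 \left(- \frac{1}{4}\right) = - \frac{3}{4} \approx -0.75$)
$b{\left(H,I \right)} = -36$ ($b{\left(H,I \right)} = \left(-20 - 8\right) - 8 = -28 - 8 = -36$)
$b{\left(\frac{1}{34 + 35},\left(-1\right) 10 \right)} Z = \left(-36\right) \left(- \frac{3}{4}\right) = 27$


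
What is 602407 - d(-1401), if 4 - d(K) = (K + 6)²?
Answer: 2548428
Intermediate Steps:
d(K) = 4 - (6 + K)² (d(K) = 4 - (K + 6)² = 4 - (6 + K)²)
602407 - d(-1401) = 602407 - (4 - (6 - 1401)²) = 602407 - (4 - 1*(-1395)²) = 602407 - (4 - 1*1946025) = 602407 - (4 - 1946025) = 602407 - 1*(-1946021) = 602407 + 1946021 = 2548428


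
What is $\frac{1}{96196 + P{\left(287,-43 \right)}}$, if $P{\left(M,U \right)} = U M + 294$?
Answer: $\frac{1}{84149} \approx 1.1884 \cdot 10^{-5}$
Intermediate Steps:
$P{\left(M,U \right)} = 294 + M U$ ($P{\left(M,U \right)} = M U + 294 = 294 + M U$)
$\frac{1}{96196 + P{\left(287,-43 \right)}} = \frac{1}{96196 + \left(294 + 287 \left(-43\right)\right)} = \frac{1}{96196 + \left(294 - 12341\right)} = \frac{1}{96196 - 12047} = \frac{1}{84149}$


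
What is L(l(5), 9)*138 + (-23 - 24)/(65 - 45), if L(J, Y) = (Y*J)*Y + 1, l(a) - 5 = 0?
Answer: 1120513/20 ≈ 56026.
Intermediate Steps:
l(a) = 5 (l(a) = 5 + 0 = 5)
L(J, Y) = 1 + J*Y**2 (L(J, Y) = (J*Y)*Y + 1 = J*Y**2 + 1 = 1 + J*Y**2)
L(l(5), 9)*138 + (-23 - 24)/(65 - 45) = (1 + 5*9**2)*138 + (-23 - 24)/(65 - 45) = (1 + 5*81)*138 - 47/20 = (1 + 405)*138 - 47*1/20 = 406*138 - 47/20 = 56028 - 47/20 = 1120513/20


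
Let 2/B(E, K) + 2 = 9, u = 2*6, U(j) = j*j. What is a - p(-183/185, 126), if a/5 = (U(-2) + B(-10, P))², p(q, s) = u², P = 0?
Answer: -2556/49 ≈ -52.163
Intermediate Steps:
U(j) = j²
u = 12
B(E, K) = 2/7 (B(E, K) = 2/(-2 + 9) = 2/7)
p(q, s) = 144 (p(q, s) = 12² = 144)
a = 4500/49 (a = 5*((-2)² + 2/7)² = 5*(4 + 2/7)² = 5*(30/7)² = 5*(900/49) = 4500/49 ≈ 91.837)
a - p(-183/185, 126) = 4500/49 - 1*144 = 4500/49 - 144 = -2556/49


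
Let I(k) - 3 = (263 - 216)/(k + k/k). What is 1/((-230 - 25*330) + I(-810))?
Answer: -809/6857940 ≈ -0.00011797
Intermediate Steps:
I(k) = 3 + 47/(1 + k) (I(k) = 3 + (263 - 216)/(k + k/k) = 3 + 47/(k + 1) = 3 + 47/(1 + k))
1/((-230 - 25*330) + I(-810)) = 1/((-230 - 25*330) + (50 + 3*(-810))/(1 - 810)) = 1/((-230 - 8250) + (50 - 2430)/(-809)) = 1/(-8480 - 1/809*(-2380)) = 1/(-8480 + 2380/809) = 1/(-6857940/809) = -809/6857940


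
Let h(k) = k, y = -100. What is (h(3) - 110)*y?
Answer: 10700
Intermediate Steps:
(h(3) - 110)*y = (3 - 110)*(-100) = -107*(-100) = 10700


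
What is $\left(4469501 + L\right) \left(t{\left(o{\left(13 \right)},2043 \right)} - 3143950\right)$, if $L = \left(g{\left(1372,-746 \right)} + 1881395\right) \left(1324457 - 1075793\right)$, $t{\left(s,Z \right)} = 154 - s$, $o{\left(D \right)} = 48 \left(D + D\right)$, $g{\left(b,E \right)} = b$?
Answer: $-1472449350528487716$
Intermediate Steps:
$o{\left(D \right)} = 96 D$ ($o{\left(D \right)} = 48 \cdot 2 D = 96 D$)
$L = 468176373288$ ($L = \left(1372 + 1881395\right) \left(1324457 - 1075793\right) = 1882767 \cdot 248664 = 468176373288$)
$\left(4469501 + L\right) \left(t{\left(o{\left(13 \right)},2043 \right)} - 3143950\right) = \left(4469501 + 468176373288\right) \left(\left(154 - 96 \cdot 13\right) - 3143950\right) = 468180842789 \left(\left(154 - 1248\right) - 3143950\right) = 468180842789 \left(-1094 - 3143950\right) = 468180842789 \left(-3145044\right) = -1472449350528487716$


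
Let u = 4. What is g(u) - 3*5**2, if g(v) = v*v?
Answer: -59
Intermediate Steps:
g(v) = v**2
g(u) - 3*5**2 = 4**2 - 3*5**2 = 16 - 3*25 = 16 - 75 = -59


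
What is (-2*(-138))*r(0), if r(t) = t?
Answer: 0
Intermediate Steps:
(-2*(-138))*r(0) = -2*(-138)*0 = 276*0 = 0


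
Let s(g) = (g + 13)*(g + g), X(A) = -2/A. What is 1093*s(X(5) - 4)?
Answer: -2067956/25 ≈ -82718.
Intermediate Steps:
s(g) = 2*g*(13 + g) (s(g) = (13 + g)*(2*g) = 2*g*(13 + g))
1093*s(X(5) - 4) = 1093*(2*(-2/5 - 4)*(13 + (-2/5 - 4))) = 1093*(2*(-22/5)*(13 - 22/5)) = 1093*(2*(-22/5)*(43/5)) = 1093*(-1892/25) = -2067956/25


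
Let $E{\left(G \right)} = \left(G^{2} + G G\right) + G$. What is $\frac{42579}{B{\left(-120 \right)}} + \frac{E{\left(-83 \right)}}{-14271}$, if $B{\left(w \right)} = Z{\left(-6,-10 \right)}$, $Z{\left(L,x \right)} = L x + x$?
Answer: $\frac{202320053}{237850} \approx 850.62$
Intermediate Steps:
$Z{\left(L,x \right)} = x + L x$
$B{\left(w \right)} = 50$ ($B{\left(w \right)} = - 10 \left(1 - 6\right) = \left(-10\right) \left(-5\right) = 50$)
$E{\left(G \right)} = G + 2 G^{2}$ ($E{\left(G \right)} = \left(G^{2} + G^{2}\right) + G = 2 G^{2} + G = G + 2 G^{2}$)
$\frac{42579}{B{\left(-120 \right)}} + \frac{E{\left(-83 \right)}}{-14271} = \frac{42579}{50} + \frac{\left(-83\right) \left(1 + 2 \left(-83\right)\right)}{-14271} = 42579 \cdot \frac{1}{50} + - 83 \left(1 - 166\right) \left(- \frac{1}{14271}\right) = \frac{42579}{50} + \left(-83\right) \left(-165\right) \left(- \frac{1}{14271}\right) = \frac{42579}{50} + 13695 \left(- \frac{1}{14271}\right) = \frac{42579}{50} - \frac{4565}{4757} = \frac{202320053}{237850}$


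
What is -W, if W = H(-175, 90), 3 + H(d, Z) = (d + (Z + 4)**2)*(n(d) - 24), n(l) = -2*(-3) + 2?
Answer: 138579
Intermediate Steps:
n(l) = 8 (n(l) = 6 + 2 = 8)
H(d, Z) = -3 - 16*d - 16*(4 + Z)**2 (H(d, Z) = -3 + (d + (Z + 4)**2)*(8 - 24) = -3 + (d + (4 + Z)**2)*(-16) = -3 + (-16*d - 16*(4 + Z)**2) = -3 - 16*d - 16*(4 + Z)**2)
W = -138579 (W = -3 - 16*(-175) - 16*(4 + 90)**2 = -3 + 2800 - 16*94**2 = -3 + 2800 - 16*8836 = -3 + 2800 - 141376 = -138579)
-W = -1*(-138579) = 138579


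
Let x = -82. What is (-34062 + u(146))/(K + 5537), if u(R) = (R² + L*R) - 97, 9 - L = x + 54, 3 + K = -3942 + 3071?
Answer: -7441/4663 ≈ -1.5958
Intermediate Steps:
K = -874 (K = -3 + (-3942 + 3071) = -3 - 871 = -874)
L = 37 (L = 9 - (-82 + 54) = 9 - 1*(-28) = 9 + 28 = 37)
u(R) = -97 + R² + 37*R (u(R) = (R² + 37*R) - 97 = -97 + R² + 37*R)
(-34062 + u(146))/(K + 5537) = (-34062 + (-97 + 146² + 37*146))/(-874 + 5537) = (-34062 + (-97 + 21316 + 5402))/4663 = (-34062 + 26621)*(1/4663) = -7441*1/4663 = -7441/4663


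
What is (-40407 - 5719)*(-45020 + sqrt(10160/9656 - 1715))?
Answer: 2076592520 - 46126*I*sqrt(2496963145)/1207 ≈ 2.0766e+9 - 1.9096e+6*I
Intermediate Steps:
(-40407 - 5719)*(-45020 + sqrt(10160/9656 - 1715)) = -46126*(-45020 + sqrt(10160*(1/9656) - 1715)) = -46126*(-45020 + sqrt(1270/1207 - 1715)) = -46126*(-45020 + sqrt(-2068735/1207)) = -46126*(-45020 + I*sqrt(2496963145)/1207) = 2076592520 - 46126*I*sqrt(2496963145)/1207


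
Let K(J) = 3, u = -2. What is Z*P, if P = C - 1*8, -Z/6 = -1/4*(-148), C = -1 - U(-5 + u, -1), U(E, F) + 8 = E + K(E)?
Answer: -666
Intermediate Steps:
U(E, F) = -5 + E (U(E, F) = -8 + (E + 3) = -8 + (3 + E) = -5 + E)
C = 11 (C = -1 - (-5 + (-5 - 2)) = -1 - (-5 - 7) = -1 - 1*(-12) = -1 + 12 = 11)
Z = -222 (Z = -6*(-1/4)*(-148) = -6*(-1*¼)*(-148) = -(-3)*(-148)/2 = -6*37 = -222)
P = 3 (P = 11 - 1*8 = 11 - 8 = 3)
Z*P = -222*3 = -666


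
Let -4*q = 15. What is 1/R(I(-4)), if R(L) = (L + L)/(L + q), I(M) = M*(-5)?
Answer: 13/32 ≈ 0.40625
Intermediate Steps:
q = -15/4 (q = -1/4*15 = -15/4 ≈ -3.7500)
I(M) = -5*M
R(L) = 2*L/(-15/4 + L) (R(L) = (L + L)/(L - 15/4) = (2*L)/(-15/4 + L) = 2*L/(-15/4 + L))
1/R(I(-4)) = 1/(8*(-5*(-4))/(-15 + 4*(-5*(-4)))) = 1/(8*20/(-15 + 4*20)) = 1/(8*20/(-15 + 80)) = 1/(8*20/65) = 1/(8*20*(1/65)) = 1/(32/13) = 13/32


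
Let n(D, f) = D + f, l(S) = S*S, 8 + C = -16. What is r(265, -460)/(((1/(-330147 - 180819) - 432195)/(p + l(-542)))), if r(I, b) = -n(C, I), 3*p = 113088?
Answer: 40816914476760/220836950371 ≈ 184.83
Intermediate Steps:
p = 37696 (p = (⅓)*113088 = 37696)
C = -24 (C = -8 - 16 = -24)
l(S) = S²
r(I, b) = 24 - I (r(I, b) = -(-24 + I) = 24 - I)
r(265, -460)/(((1/(-330147 - 180819) - 432195)/(p + l(-542)))) = (24 - 1*265)/(((1/(-330147 - 180819) - 432195)/(37696 + (-542)²))) = (24 - 265)/(((1/(-510966) - 432195)/(37696 + 293764))) = -241*331460/(-1/510966 - 432195) = -241/((-220836950371/510966*1/331460)) = -241/(-220836950371/169364790360) = -241*(-169364790360/220836950371) = 40816914476760/220836950371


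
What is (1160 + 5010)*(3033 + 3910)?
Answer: 42838310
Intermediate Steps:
(1160 + 5010)*(3033 + 3910) = 6170*6943 = 42838310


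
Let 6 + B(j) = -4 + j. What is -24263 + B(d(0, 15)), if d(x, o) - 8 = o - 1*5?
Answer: -24255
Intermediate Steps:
d(x, o) = 3 + o (d(x, o) = 8 + (o - 1*5) = 8 + (o - 5) = 8 + (-5 + o) = 3 + o)
B(j) = -10 + j (B(j) = -6 + (-4 + j) = -10 + j)
-24263 + B(d(0, 15)) = -24263 + (-10 + (3 + 15)) = -24263 + (-10 + 18) = -24263 + 8 = -24255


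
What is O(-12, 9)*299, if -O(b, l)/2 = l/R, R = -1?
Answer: 5382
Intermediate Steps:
O(b, l) = 2*l (O(b, l) = -2*l/(-1) = -2*l*(-1) = -(-2)*l = 2*l)
O(-12, 9)*299 = (2*9)*299 = 18*299 = 5382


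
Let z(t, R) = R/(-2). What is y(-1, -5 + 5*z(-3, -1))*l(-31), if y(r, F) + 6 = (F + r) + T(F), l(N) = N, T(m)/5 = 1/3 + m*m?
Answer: -8711/12 ≈ -725.92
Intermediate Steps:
z(t, R) = -R/2 (z(t, R) = R*(-½) = -R/2)
T(m) = 5/3 + 5*m² (T(m) = 5*(1/3 + m*m) = 5*(⅓ + m²) = 5/3 + 5*m²)
y(r, F) = -13/3 + F + r + 5*F² (y(r, F) = -6 + ((F + r) + (5/3 + 5*F²)) = -6 + (5/3 + F + r + 5*F²) = -13/3 + F + r + 5*F²)
y(-1, -5 + 5*z(-3, -1))*l(-31) = (-13/3 + (-5 + 5*(-½*(-1))) - 1 + 5*(-5 + 5*(-½*(-1)))²)*(-31) = (-13/3 + (-5 + 5*(½)) - 1 + 5*(-5 + 5*(½))²)*(-31) = (-13/3 + (-5 + 5/2) - 1 + 5*(-5 + 5/2)²)*(-31) = (-13/3 - 5/2 - 1 + 5*(-5/2)²)*(-31) = (-13/3 - 5/2 - 1 + 5*(25/4))*(-31) = (-13/3 - 5/2 - 1 + 125/4)*(-31) = (281/12)*(-31) = -8711/12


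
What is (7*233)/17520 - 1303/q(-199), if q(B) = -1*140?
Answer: 230569/24528 ≈ 9.4002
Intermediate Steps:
q(B) = -140
(7*233)/17520 - 1303/q(-199) = (7*233)/17520 - 1303/(-140) = 1631*(1/17520) - 1303*(-1/140) = 1631/17520 + 1303/140 = 230569/24528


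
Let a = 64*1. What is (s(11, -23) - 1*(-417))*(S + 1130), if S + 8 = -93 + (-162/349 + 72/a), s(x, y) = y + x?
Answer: 1164299265/2792 ≈ 4.1701e+5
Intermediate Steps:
s(x, y) = x + y
a = 64
S = -280147/2792 (S = -8 + (-93 + (-162/349 + 72/64)) = -8 + (-93 + (-162*1/349 + 72*(1/64))) = -8 + (-93 + (-162/349 + 9/8)) = -8 + (-93 + 1845/2792) = -8 - 257811/2792 = -280147/2792 ≈ -100.34)
(s(11, -23) - 1*(-417))*(S + 1130) = ((11 - 23) - 1*(-417))*(-280147/2792 + 1130) = (-12 + 417)*(2874813/2792) = 405*(2874813/2792) = 1164299265/2792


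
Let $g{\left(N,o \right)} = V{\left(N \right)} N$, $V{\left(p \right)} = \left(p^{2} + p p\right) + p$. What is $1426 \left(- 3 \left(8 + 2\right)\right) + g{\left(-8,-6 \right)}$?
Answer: $-43740$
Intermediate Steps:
$V{\left(p \right)} = p + 2 p^{2}$ ($V{\left(p \right)} = \left(p^{2} + p^{2}\right) + p = 2 p^{2} + p = p + 2 p^{2}$)
$g{\left(N,o \right)} = N^{2} \left(1 + 2 N\right)$ ($g{\left(N,o \right)} = N \left(1 + 2 N\right) N = N^{2} \left(1 + 2 N\right)$)
$1426 \left(- 3 \left(8 + 2\right)\right) + g{\left(-8,-6 \right)} = 1426 \left(- 3 \left(8 + 2\right)\right) + \left(-8\right)^{2} \left(1 + 2 \left(-8\right)\right) = 1426 \left(\left(-3\right) 10\right) + 64 \left(1 - 16\right) = 1426 \left(-30\right) + 64 \left(-15\right) = -42780 - 960 = -43740$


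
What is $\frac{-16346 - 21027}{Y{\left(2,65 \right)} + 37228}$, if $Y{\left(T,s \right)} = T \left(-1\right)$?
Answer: $- \frac{5339}{5318} \approx -1.0039$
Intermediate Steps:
$Y{\left(T,s \right)} = - T$
$\frac{-16346 - 21027}{Y{\left(2,65 \right)} + 37228} = \frac{-16346 - 21027}{\left(-1\right) 2 + 37228} = - \frac{37373}{-2 + 37228} = - \frac{37373}{37226} = \left(-37373\right) \frac{1}{37226} = - \frac{5339}{5318}$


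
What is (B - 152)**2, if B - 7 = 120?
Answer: 625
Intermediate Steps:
B = 127 (B = 7 + 120 = 127)
(B - 152)**2 = (127 - 152)**2 = (-25)**2 = 625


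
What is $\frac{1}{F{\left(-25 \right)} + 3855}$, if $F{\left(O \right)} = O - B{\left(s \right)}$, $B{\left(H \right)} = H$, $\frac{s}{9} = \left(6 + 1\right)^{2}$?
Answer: $\frac{1}{3389} \approx 0.00029507$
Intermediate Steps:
$s = 441$ ($s = 9 \left(6 + 1\right)^{2} = 9 \cdot 7^{2} = 9 \cdot 49 = 441$)
$F{\left(O \right)} = -441 + O$ ($F{\left(O \right)} = O - 441 = -441 + O$)
$\frac{1}{F{\left(-25 \right)} + 3855} = \frac{1}{\left(-441 - 25\right) + 3855} = \frac{1}{-466 + 3855} = \frac{1}{3389}$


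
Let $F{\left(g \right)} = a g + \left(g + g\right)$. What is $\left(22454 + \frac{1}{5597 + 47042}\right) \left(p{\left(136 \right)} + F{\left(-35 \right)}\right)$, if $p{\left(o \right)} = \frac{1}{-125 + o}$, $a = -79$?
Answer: $\frac{35040270748122}{579029} \approx 6.0516 \cdot 10^{7}$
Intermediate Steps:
$F{\left(g \right)} = - 77 g$ ($F{\left(g \right)} = - 79 g + \left(g + g\right) = - 79 g + 2 g = - 77 g$)
$\left(22454 + \frac{1}{5597 + 47042}\right) \left(p{\left(136 \right)} + F{\left(-35 \right)}\right) = \left(22454 + \frac{1}{5597 + 47042}\right) \left(\frac{1}{-125 + 136} - -2695\right) = \left(22454 + \frac{1}{52639}\right) \left(\frac{1}{11} + 2695\right) = \frac{1181956107}{52639} \cdot \frac{29646}{11} = \frac{35040270748122}{579029}$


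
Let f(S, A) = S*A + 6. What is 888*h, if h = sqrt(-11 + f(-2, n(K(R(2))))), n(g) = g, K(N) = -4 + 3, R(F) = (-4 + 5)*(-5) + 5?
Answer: 888*I*sqrt(3) ≈ 1538.1*I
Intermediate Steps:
R(F) = 0 (R(F) = 1*(-5) + 5 = -5 + 5 = 0)
K(N) = -1
f(S, A) = 6 + A*S (f(S, A) = A*S + 6 = 6 + A*S)
h = I*sqrt(3) (h = sqrt(-11 + (6 - 1*(-2))) = sqrt(-11 + (6 + 2)) = sqrt(-11 + 8) = sqrt(-3) = I*sqrt(3) ≈ 1.732*I)
888*h = 888*(I*sqrt(3)) = 888*I*sqrt(3)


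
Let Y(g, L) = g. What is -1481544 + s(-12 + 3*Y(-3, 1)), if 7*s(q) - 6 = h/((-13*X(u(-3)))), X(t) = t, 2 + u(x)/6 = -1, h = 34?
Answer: -1213383817/819 ≈ -1.4815e+6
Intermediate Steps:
u(x) = -18 (u(x) = -12 + 6*(-1) = -12 - 6 = -18)
s(q) = 719/819 (s(q) = 6/7 + (34/((-13*(-18))))/7 = 6/7 + (34/234)/7 = 6/7 + (34*(1/234))/7 = 6/7 + (⅐)*(17/117) = 6/7 + 17/819 = 719/819)
-1481544 + s(-12 + 3*Y(-3, 1)) = -1481544 + 719/819 = -1213383817/819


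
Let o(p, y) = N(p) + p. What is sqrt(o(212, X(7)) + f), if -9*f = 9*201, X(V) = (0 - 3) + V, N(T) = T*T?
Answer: 9*sqrt(555) ≈ 212.03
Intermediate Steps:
N(T) = T**2
X(V) = -3 + V
f = -201 ≈ -201.00
o(p, y) = p + p**2 (o(p, y) = p**2 + p = p + p**2)
sqrt(o(212, X(7)) + f) = sqrt(212*(1 + 212) - 201) = sqrt(212*213 - 201) = sqrt(45156 - 201) = sqrt(44955) = 9*sqrt(555)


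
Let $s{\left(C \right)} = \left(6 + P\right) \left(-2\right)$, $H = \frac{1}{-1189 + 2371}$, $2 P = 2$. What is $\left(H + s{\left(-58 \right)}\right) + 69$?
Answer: $\frac{65011}{1182} \approx 55.001$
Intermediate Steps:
$P = 1$ ($P = \frac{1}{2} \cdot 2 = 1$)
$H = \frac{1}{1182} \approx 0.00084602$
$s{\left(C \right)} = -14$ ($s{\left(C \right)} = \left(6 + 1\right) \left(-2\right) = 7 \left(-2\right) = -14$)
$\left(H + s{\left(-58 \right)}\right) + 69 = \left(\frac{1}{1182} - 14\right) + 69 = - \frac{16547}{1182} + 69 = \frac{65011}{1182}$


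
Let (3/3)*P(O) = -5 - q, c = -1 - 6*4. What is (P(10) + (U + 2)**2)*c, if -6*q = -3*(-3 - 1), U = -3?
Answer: 50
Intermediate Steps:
q = -2 (q = -(-1)*(-3 - 1)/2 = -(-1)*(-4)/2 = -1/6*12 = -2)
c = -25 (c = -1 - 24 = -25)
P(O) = -3 (P(O) = -5 - 1*(-2) = -5 + 2 = -3)
(P(10) + (U + 2)**2)*c = (-3 + (-3 + 2)**2)*(-25) = (-3 + (-1)**2)*(-25) = (-3 + 1)*(-25) = -2*(-25) = 50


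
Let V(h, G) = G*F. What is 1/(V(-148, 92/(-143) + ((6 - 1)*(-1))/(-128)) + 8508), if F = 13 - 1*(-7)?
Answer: 4576/38877303 ≈ 0.00011770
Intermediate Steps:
F = 20 (F = 13 + 7 = 20)
V(h, G) = 20*G (V(h, G) = G*20 = 20*G)
1/(V(-148, 92/(-143) + ((6 - 1)*(-1))/(-128)) + 8508) = 1/(20*(92/(-143) + ((6 - 1)*(-1))/(-128)) + 8508) = 1/(20*(92*(-1/143) + (5*(-1))*(-1/128)) + 8508) = 1/(20*(-92/143 - 5*(-1/128)) + 8508) = 1/(20*(-92/143 + 5/128) + 8508) = 1/(20*(-11061/18304) + 8508) = 1/(-55305/4576 + 8508) = 1/(38877303/4576) = 4576/38877303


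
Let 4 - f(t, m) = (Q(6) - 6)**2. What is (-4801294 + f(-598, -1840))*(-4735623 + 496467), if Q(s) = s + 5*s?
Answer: 20357232551640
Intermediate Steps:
Q(s) = 6*s
f(t, m) = -896 (f(t, m) = 4 - (6*6 - 6)**2 = 4 - (36 - 6)**2 = 4 - 1*30**2 = 4 - 1*900 = 4 - 900 = -896)
(-4801294 + f(-598, -1840))*(-4735623 + 496467) = (-4801294 - 896)*(-4735623 + 496467) = -4802190*(-4239156) = 20357232551640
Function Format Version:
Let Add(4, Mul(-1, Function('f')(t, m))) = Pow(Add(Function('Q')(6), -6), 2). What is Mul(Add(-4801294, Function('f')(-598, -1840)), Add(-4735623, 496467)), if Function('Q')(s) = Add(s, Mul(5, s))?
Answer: 20357232551640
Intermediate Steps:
Function('Q')(s) = Mul(6, s)
Function('f')(t, m) = -896 (Function('f')(t, m) = Add(4, Mul(-1, Pow(Add(Mul(6, 6), -6), 2))) = Add(4, Mul(-1, Pow(Add(36, -6), 2))) = Add(4, Mul(-1, Pow(30, 2))) = Add(4, Mul(-1, 900)) = Add(4, -900) = -896)
Mul(Add(-4801294, Function('f')(-598, -1840)), Add(-4735623, 496467)) = Mul(Add(-4801294, -896), Add(-4735623, 496467)) = Mul(-4802190, -4239156) = 20357232551640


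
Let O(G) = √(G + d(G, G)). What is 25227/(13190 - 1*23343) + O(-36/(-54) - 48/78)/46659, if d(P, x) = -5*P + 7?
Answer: -25227/10153 + √10335/1819701 ≈ -2.4846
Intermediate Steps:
d(P, x) = 7 - 5*P
O(G) = √(7 - 4*G) (O(G) = √(G + (7 - 5*G)) = √(7 - 4*G))
25227/(13190 - 1*23343) + O(-36/(-54) - 48/78)/46659 = 25227/(13190 - 1*23343) + √(7 - 4*(-36/(-54) - 48/78))/46659 = 25227/(13190 - 23343) + √(7 - 4*(-36*(-1/54) - 48*1/78))*(1/46659) = 25227/(-10153) + √(7 - 4*(⅔ - 8/13))*(1/46659) = 25227*(-1/10153) + √(7 - 4*2/39)*(1/46659) = -25227/10153 + √(7 - 8/39)*(1/46659) = -25227/10153 + √(265/39)*(1/46659) = -25227/10153 + (√10335/39)*(1/46659) = -25227/10153 + √10335/1819701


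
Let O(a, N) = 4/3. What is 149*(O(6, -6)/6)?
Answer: 298/9 ≈ 33.111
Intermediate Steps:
O(a, N) = 4/3 (O(a, N) = 4*(⅓) = 4/3)
149*(O(6, -6)/6) = 149*((4/3)/6) = 149*((4/3)*(⅙)) = 149*(2/9) = 298/9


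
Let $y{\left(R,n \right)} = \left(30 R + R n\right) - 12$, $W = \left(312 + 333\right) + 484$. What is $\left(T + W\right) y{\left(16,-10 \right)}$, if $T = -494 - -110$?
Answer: $229460$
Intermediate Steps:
$W = 1129$ ($W = 645 + 484 = 1129$)
$T = -384$ ($T = -494 + 110 = -384$)
$y{\left(R,n \right)} = -12 + 30 R + R n$
$\left(T + W\right) y{\left(16,-10 \right)} = \left(-384 + 1129\right) \left(-12 + 30 \cdot 16 + 16 \left(-10\right)\right) = 745 \left(-12 + 480 - 160\right) = 745 \cdot 308 = 229460$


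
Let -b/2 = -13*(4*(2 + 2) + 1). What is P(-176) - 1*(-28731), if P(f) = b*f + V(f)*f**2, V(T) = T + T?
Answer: -10952613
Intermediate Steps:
V(T) = 2*T
b = 442 (b = -(-26)*(4*(2 + 2) + 1) = -(-26)*(4*4 + 1) = -(-26)*(16 + 1) = -(-26)*17 = -2*(-221) = 442)
P(f) = 2*f**3 + 442*f (P(f) = 442*f + (2*f)*f**2 = 442*f + 2*f**3 = 2*f**3 + 442*f)
P(-176) - 1*(-28731) = 2*(-176)*(221 + (-176)**2) - 1*(-28731) = 2*(-176)*(221 + 30976) + 28731 = 2*(-176)*31197 + 28731 = -10981344 + 28731 = -10952613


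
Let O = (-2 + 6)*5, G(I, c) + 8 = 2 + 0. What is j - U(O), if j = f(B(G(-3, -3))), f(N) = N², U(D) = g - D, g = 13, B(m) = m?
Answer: 43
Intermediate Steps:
G(I, c) = -6 (G(I, c) = -8 + (2 + 0) = -8 + 2 = -6)
O = 20 (O = 4*5 = 20)
U(D) = 13 - D
j = 36 (j = (-6)² = 36)
j - U(O) = 36 - (13 - 1*20) = 36 - (13 - 20) = 36 - 1*(-7) = 36 + 7 = 43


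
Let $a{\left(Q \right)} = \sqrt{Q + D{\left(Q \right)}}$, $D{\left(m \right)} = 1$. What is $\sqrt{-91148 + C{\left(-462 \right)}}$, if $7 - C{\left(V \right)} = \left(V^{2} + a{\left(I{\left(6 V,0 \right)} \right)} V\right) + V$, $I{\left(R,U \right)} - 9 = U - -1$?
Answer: $\sqrt{-304123 + 462 \sqrt{11}} \approx 550.08 i$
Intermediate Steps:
$I{\left(R,U \right)} = 10 + U$ ($I{\left(R,U \right)} = 9 + \left(U - -1\right) = 9 + \left(U + 1\right) = 9 + \left(1 + U\right) = 10 + U$)
$a{\left(Q \right)} = \sqrt{1 + Q}$ ($a{\left(Q \right)} = \sqrt{Q + 1} = \sqrt{1 + Q}$)
$C{\left(V \right)} = 7 - V - V^{2} - V \sqrt{11}$ ($C{\left(V \right)} = 7 - \left(\left(V^{2} + \sqrt{1 + \left(10 + 0\right)} V\right) + V\right) = 7 - \left(\left(V^{2} + \sqrt{1 + 10} V\right) + V\right) = 7 - \left(\left(V^{2} + \sqrt{11} V\right) + V\right) = 7 - \left(\left(V^{2} + V \sqrt{11}\right) + V\right) = 7 - \left(V + V^{2} + V \sqrt{11}\right) = 7 - V - V^{2} - V \sqrt{11}$)
$\sqrt{-91148 + C{\left(-462 \right)}} = \sqrt{-91148 - \left(212975 - 462 \sqrt{11}\right)} = \sqrt{-304123 + 462 \sqrt{11}}$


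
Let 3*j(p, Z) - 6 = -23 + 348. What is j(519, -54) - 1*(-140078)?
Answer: 420565/3 ≈ 1.4019e+5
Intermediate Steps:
j(p, Z) = 331/3 (j(p, Z) = 2 + (-23 + 348)/3 = 2 + (⅓)*325 = 2 + 325/3 = 331/3)
j(519, -54) - 1*(-140078) = 331/3 - 1*(-140078) = 331/3 + 140078 = 420565/3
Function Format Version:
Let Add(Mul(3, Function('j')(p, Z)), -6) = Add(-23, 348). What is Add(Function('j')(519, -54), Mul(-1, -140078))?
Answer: Rational(420565, 3) ≈ 1.4019e+5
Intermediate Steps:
Function('j')(p, Z) = Rational(331, 3) (Function('j')(p, Z) = Add(2, Mul(Rational(1, 3), Add(-23, 348))) = Add(2, Mul(Rational(1, 3), 325)) = Add(2, Rational(325, 3)) = Rational(331, 3))
Add(Function('j')(519, -54), Mul(-1, -140078)) = Add(Rational(331, 3), Mul(-1, -140078)) = Add(Rational(331, 3), 140078) = Rational(420565, 3)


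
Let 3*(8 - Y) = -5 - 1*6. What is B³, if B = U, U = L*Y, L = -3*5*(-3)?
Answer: 144703125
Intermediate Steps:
L = 45 (L = -15*(-3) = 45)
Y = 35/3 (Y = 8 - (-5 - 1*6)/3 = 8 - (-5 - 6)/3 = 8 - ⅓*(-11) = 8 + 11/3 = 35/3 ≈ 11.667)
U = 525 (U = 45*(35/3) = 525)
B = 525
B³ = 525³ = 144703125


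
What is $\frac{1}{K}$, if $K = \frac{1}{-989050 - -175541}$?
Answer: $-813509$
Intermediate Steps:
$K = - \frac{1}{813509}$ ($K = \frac{1}{-989050 + \left(-291643 + 467184\right)} = \frac{1}{-989050 + 175541} = \frac{1}{-813509} = - \frac{1}{813509} \approx -1.2292 \cdot 10^{-6}$)
$\frac{1}{K} = \frac{1}{- \frac{1}{813509}} = -813509$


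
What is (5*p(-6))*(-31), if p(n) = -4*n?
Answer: -3720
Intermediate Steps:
(5*p(-6))*(-31) = (5*(-4*(-6)))*(-31) = (5*24)*(-31) = 120*(-31) = -3720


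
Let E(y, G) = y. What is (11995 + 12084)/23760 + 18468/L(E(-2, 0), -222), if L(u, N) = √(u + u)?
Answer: 2189/2160 - 9234*I ≈ 1.0134 - 9234.0*I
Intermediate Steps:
L(u, N) = √2*√u (L(u, N) = √(2*u) = √2*√u)
(11995 + 12084)/23760 + 18468/L(E(-2, 0), -222) = (11995 + 12084)/23760 + 18468/((√2*√(-2))) = 24079*(1/23760) + 18468/((√2*(I*√2))) = 2189/2160 + 18468/((2*I)) = 2189/2160 + 18468*(-I/2) = 2189/2160 - 9234*I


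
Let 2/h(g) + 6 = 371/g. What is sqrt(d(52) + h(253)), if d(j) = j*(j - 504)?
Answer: I*sqrt(30922654318)/1147 ≈ 153.31*I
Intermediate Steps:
h(g) = 2/(-6 + 371/g)
d(j) = j*(-504 + j)
sqrt(d(52) + h(253)) = sqrt(52*(-504 + 52) - 2*253/(-371 + 6*253)) = sqrt(52*(-452) - 2*253/(-371 + 1518)) = sqrt(-23504 - 2*253/1147) = sqrt(-23504 - 2*253*1/1147) = sqrt(-23504 - 506/1147) = sqrt(-26959594/1147) = I*sqrt(30922654318)/1147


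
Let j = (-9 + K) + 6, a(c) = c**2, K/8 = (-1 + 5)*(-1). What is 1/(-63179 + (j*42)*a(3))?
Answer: -1/76409 ≈ -1.3087e-5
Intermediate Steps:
K = -32 (K = 8*((-1 + 5)*(-1)) = 8*(4*(-1)) = 8*(-4) = -32)
j = -35 (j = (-9 - 32) + 6 = -41 + 6 = -35)
1/(-63179 + (j*42)*a(3)) = 1/(-63179 - 35*42*3**2) = 1/(-63179 - 1470*9) = 1/(-63179 - 13230) = 1/(-76409) = -1/76409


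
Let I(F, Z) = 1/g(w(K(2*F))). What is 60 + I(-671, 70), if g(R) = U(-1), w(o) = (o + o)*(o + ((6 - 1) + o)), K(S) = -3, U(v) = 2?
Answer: 121/2 ≈ 60.500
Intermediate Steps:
w(o) = 2*o*(5 + 2*o) (w(o) = (2*o)*(o + (5 + o)) = (2*o)*(5 + 2*o) = 2*o*(5 + 2*o))
g(R) = 2
I(F, Z) = ½ (I(F, Z) = 1/2 = ½)
60 + I(-671, 70) = 60 + ½ = 121/2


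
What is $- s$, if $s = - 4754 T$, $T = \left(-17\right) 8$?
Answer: $-646544$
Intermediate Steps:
$T = -136$
$s = 646544$ ($s = \left(-4754\right) \left(-136\right) = 646544$)
$- s = \left(-1\right) 646544 = -646544$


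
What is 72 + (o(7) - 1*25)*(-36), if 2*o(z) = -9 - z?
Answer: 1260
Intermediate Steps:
o(z) = -9/2 - z/2 (o(z) = (-9 - z)/2 = -9/2 - z/2)
72 + (o(7) - 1*25)*(-36) = 72 + ((-9/2 - ½*7) - 1*25)*(-36) = 72 + ((-9/2 - 7/2) - 25)*(-36) = 72 + (-8 - 25)*(-36) = 72 - 33*(-36) = 72 + 1188 = 1260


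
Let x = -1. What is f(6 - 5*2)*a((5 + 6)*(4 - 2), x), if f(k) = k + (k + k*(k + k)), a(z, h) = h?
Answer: -24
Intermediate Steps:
f(k) = 2*k + 2*k² (f(k) = k + (k + k*(2*k)) = k + (k + 2*k²) = 2*k + 2*k²)
f(6 - 5*2)*a((5 + 6)*(4 - 2), x) = (2*(6 - 5*2)*(1 + (6 - 5*2)))*(-1) = (2*(6 - 10)*(1 + (6 - 10)))*(-1) = (2*(-4)*(1 - 4))*(-1) = (2*(-4)*(-3))*(-1) = 24*(-1) = -24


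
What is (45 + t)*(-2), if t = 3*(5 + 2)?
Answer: -132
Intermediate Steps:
t = 21 (t = 3*7 = 21)
(45 + t)*(-2) = (45 + 21)*(-2) = 66*(-2) = -132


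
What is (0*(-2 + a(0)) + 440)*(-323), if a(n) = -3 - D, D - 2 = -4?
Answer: -142120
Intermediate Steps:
D = -2 (D = 2 - 4 = -2)
a(n) = -1 (a(n) = -3 - 1*(-2) = -3 + 2 = -1)
(0*(-2 + a(0)) + 440)*(-323) = (0*(-2 - 1) + 440)*(-323) = (0*(-3) + 440)*(-323) = (0 + 440)*(-323) = 440*(-323) = -142120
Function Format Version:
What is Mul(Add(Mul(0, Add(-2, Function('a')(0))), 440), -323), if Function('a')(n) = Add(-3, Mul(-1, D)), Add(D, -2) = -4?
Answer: -142120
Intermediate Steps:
D = -2 (D = Add(2, -4) = -2)
Function('a')(n) = -1 (Function('a')(n) = Add(-3, Mul(-1, -2)) = Add(-3, 2) = -1)
Mul(Add(Mul(0, Add(-2, Function('a')(0))), 440), -323) = Mul(Add(Mul(0, Add(-2, -1)), 440), -323) = Mul(Add(Mul(0, -3), 440), -323) = Mul(Add(0, 440), -323) = Mul(440, -323) = -142120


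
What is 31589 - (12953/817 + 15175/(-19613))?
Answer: 505934832355/16023821 ≈ 31574.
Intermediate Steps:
31589 - (12953/817 + 15175/(-19613)) = 31589 - (12953*(1/817) + 15175*(-1/19613)) = 31589 - (12953/817 - 15175/19613) = 31589 - 1*241649214/16023821 = 31589 - 241649214/16023821 = 505934832355/16023821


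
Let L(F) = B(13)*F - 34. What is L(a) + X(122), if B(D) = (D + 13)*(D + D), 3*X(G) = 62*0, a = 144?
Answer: 97310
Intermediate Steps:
X(G) = 0 (X(G) = (62*0)/3 = (⅓)*0 = 0)
B(D) = 2*D*(13 + D) (B(D) = (13 + D)*(2*D) = 2*D*(13 + D))
L(F) = -34 + 676*F (L(F) = (2*13*(13 + 13))*F - 34 = (2*13*26)*F - 34 = 676*F - 34 = -34 + 676*F)
L(a) + X(122) = (-34 + 676*144) + 0 = (-34 + 97344) + 0 = 97310 + 0 = 97310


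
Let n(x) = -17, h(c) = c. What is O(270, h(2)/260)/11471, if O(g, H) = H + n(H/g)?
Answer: -2209/1491230 ≈ -0.0014813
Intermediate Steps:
O(g, H) = -17 + H (O(g, H) = H - 17 = -17 + H)
O(270, h(2)/260)/11471 = (-17 + 2/260)/11471 = (-17 + 2*(1/260))*(1/11471) = (-17 + 1/130)*(1/11471) = -2209/130*1/11471 = -2209/1491230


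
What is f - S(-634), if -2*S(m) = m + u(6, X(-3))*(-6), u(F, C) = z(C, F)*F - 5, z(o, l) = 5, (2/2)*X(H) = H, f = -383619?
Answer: -384011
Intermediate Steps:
X(H) = H
u(F, C) = -5 + 5*F (u(F, C) = 5*F - 5 = -5 + 5*F)
S(m) = 75 - m/2 (S(m) = -(m + (-5 + 5*6)*(-6))/2 = -(m + (-5 + 30)*(-6))/2 = -(m + 25*(-6))/2 = -(m - 150)/2 = -(-150 + m)/2 = 75 - m/2)
f - S(-634) = -383619 - (75 - ½*(-634)) = -383619 - (75 + 317) = -383619 - 1*392 = -383619 - 392 = -384011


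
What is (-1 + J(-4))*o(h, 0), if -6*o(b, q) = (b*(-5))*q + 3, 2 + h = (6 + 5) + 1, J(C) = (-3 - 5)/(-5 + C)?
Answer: 1/18 ≈ 0.055556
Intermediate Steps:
J(C) = -8/(-5 + C)
h = 10 (h = -2 + ((6 + 5) + 1) = -2 + (11 + 1) = -2 + 12 = 10)
o(b, q) = -½ + 5*b*q/6 (o(b, q) = -((b*(-5))*q + 3)/6 = -((-5*b)*q + 3)/6 = -(-5*b*q + 3)/6 = -(3 - 5*b*q)/6 = -½ + 5*b*q/6)
(-1 + J(-4))*o(h, 0) = (-1 - 8/(-5 - 4))*(-½ + (⅚)*10*0) = (-1 - 8/(-9))*(-½ + 0) = (-1 - 8*(-⅑))*(-½) = (-1 + 8/9)*(-½) = -⅑*(-½) = 1/18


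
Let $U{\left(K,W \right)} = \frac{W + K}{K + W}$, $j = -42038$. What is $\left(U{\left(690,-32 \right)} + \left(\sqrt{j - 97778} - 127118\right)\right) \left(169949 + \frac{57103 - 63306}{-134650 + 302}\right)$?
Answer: $- \frac{2902375316576235}{134348} + \frac{22832314455 i \sqrt{34954}}{67174} \approx -2.1603 \cdot 10^{10} + 6.3547 \cdot 10^{7} i$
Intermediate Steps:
$U{\left(K,W \right)} = 1$ ($U{\left(K,W \right)} = \frac{K + W}{K + W} = 1$)
$\left(U{\left(690,-32 \right)} + \left(\sqrt{j - 97778} - 127118\right)\right) \left(169949 + \frac{57103 - 63306}{-134650 + 302}\right) = \left(1 + \left(\sqrt{-42038 - 97778} - 127118\right)\right) \left(169949 + \frac{57103 - 63306}{-134650 + 302}\right) = \left(1 - \left(127118 - \sqrt{-139816}\right)\right) \left(169949 - \frac{6203}{-134348}\right) = \left(1 - \left(127118 - 2 i \sqrt{34954}\right)\right) \left(169949 - - \frac{6203}{134348}\right) = \left(1 - \left(127118 - 2 i \sqrt{34954}\right)\right) \left(169949 + \frac{6203}{134348}\right) = \left(-127117 + 2 i \sqrt{34954}\right) \frac{22832314455}{134348} = - \frac{2902375316576235}{134348} + \frac{22832314455 i \sqrt{34954}}{67174}$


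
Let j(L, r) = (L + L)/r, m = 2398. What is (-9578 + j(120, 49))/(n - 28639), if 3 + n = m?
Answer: 234541/642978 ≈ 0.36477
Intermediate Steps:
n = 2395 (n = -3 + 2398 = 2395)
j(L, r) = 2*L/r (j(L, r) = (2*L)/r = 2*L/r)
(-9578 + j(120, 49))/(n - 28639) = (-9578 + 2*120/49)/(2395 - 28639) = (-9578 + 2*120*(1/49))/(-26244) = (-9578 + 240/49)*(-1/26244) = -469082/49*(-1/26244) = 234541/642978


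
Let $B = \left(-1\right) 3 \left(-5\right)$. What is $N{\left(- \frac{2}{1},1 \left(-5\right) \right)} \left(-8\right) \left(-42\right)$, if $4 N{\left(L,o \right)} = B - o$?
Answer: $1680$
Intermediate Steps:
$B = 15$ ($B = \left(-3\right) \left(-5\right) = 15$)
$N{\left(L,o \right)} = \frac{15}{4} - \frac{o}{4}$ ($N{\left(L,o \right)} = \frac{15 - o}{4} = \frac{15}{4} - \frac{o}{4}$)
$N{\left(- \frac{2}{1},1 \left(-5\right) \right)} \left(-8\right) \left(-42\right) = \left(\frac{15}{4} - \frac{1 \left(-5\right)}{4}\right) \left(-8\right) \left(-42\right) = \left(\frac{15}{4} - - \frac{5}{4}\right) \left(-8\right) \left(-42\right) = \left(\frac{15}{4} + \frac{5}{4}\right) \left(-8\right) \left(-42\right) = 5 \left(-8\right) \left(-42\right) = \left(-40\right) \left(-42\right) = 1680$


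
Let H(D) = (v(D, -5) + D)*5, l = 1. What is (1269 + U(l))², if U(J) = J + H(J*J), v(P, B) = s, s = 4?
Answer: 1677025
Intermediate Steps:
v(P, B) = 4
H(D) = 20 + 5*D (H(D) = (4 + D)*5 = 20 + 5*D)
U(J) = 20 + J + 5*J² (U(J) = J + (20 + 5*(J*J)) = J + (20 + 5*J²) = 20 + J + 5*J²)
(1269 + U(l))² = (1269 + (20 + 1 + 5*1²))² = (1269 + (20 + 1 + 5*1))² = (1269 + (20 + 1 + 5))² = (1269 + 26)² = 1295² = 1677025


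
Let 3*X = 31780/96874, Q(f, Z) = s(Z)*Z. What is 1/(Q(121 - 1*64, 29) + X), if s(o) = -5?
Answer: -145311/21054205 ≈ -0.0069018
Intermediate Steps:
Q(f, Z) = -5*Z
X = 15890/145311 (X = (31780/96874)/3 = (31780*(1/96874))/3 = (⅓)*(15890/48437) = 15890/145311 ≈ 0.10935)
1/(Q(121 - 1*64, 29) + X) = 1/(-5*29 + 15890/145311) = 1/(-145 + 15890/145311) = 1/(-21054205/145311) = -145311/21054205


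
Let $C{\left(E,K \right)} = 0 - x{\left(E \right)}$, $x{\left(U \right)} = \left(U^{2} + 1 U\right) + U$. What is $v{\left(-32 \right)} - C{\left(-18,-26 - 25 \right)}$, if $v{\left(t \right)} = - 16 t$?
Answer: $800$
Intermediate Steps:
$x{\left(U \right)} = U^{2} + 2 U$ ($x{\left(U \right)} = \left(U^{2} + U\right) + U = \left(U + U^{2}\right) + U = U^{2} + 2 U$)
$C{\left(E,K \right)} = - E \left(2 + E\right)$ ($C{\left(E,K \right)} = 0 - E \left(2 + E\right) = - E \left(2 + E\right)$)
$v{\left(-32 \right)} - C{\left(-18,-26 - 25 \right)} = \left(-16\right) \left(-32\right) - \left(-1\right) \left(-18\right) \left(2 - 18\right) = 512 - \left(-1\right) \left(-18\right) \left(-16\right) = 512 - -288 = 512 + 288 = 800$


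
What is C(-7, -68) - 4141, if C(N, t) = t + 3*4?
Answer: -4197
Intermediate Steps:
C(N, t) = 12 + t (C(N, t) = t + 12 = 12 + t)
C(-7, -68) - 4141 = (12 - 68) - 4141 = -56 - 4141 = -4197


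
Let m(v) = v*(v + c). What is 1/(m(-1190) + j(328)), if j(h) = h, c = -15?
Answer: 1/1434278 ≈ 6.9722e-7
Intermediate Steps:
m(v) = v*(-15 + v) (m(v) = v*(v - 15) = v*(-15 + v))
1/(m(-1190) + j(328)) = 1/(-1190*(-15 - 1190) + 328) = 1/(-1190*(-1205) + 328) = 1/(1433950 + 328) = 1/1434278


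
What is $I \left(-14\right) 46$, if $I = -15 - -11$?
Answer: $2576$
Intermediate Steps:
$I = -4$ ($I = -15 + 11 = -4$)
$I \left(-14\right) 46 = \left(-4\right) \left(-14\right) 46 = 56 \cdot 46 = 2576$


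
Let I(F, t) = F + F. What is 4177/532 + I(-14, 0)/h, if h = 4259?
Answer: 17774947/2265788 ≈ 7.8449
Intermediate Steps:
I(F, t) = 2*F
4177/532 + I(-14, 0)/h = 4177/532 + (2*(-14))/4259 = 4177*(1/532) - 28*1/4259 = 4177/532 - 28/4259 = 17774947/2265788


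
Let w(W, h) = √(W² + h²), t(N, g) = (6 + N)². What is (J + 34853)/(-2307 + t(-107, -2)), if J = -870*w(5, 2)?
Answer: 34853/7894 - 435*√29/3947 ≈ 3.8216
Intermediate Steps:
J = -870*√29 (J = -870*√(5² + 2²) = -870*√(25 + 4) = -870*√29 ≈ -4685.1)
(J + 34853)/(-2307 + t(-107, -2)) = (-870*√29 + 34853)/(-2307 + (6 - 107)²) = (34853 - 870*√29)/(-2307 + (-101)²) = (34853 - 870*√29)/(-2307 + 10201) = (34853 - 870*√29)/7894 = (34853 - 870*√29)*(1/7894) = 34853/7894 - 435*√29/3947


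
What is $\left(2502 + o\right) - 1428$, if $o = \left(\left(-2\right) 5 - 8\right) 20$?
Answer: $714$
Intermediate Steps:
$o = -360$ ($o = \left(-10 - 8\right) 20 = \left(-18\right) 20 = -360$)
$\left(2502 + o\right) - 1428 = \left(2502 - 360\right) - 1428 = 2142 - 1428 = 714$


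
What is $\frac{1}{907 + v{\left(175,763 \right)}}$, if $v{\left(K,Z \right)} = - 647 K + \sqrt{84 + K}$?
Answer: $- \frac{112318}{12615332865} - \frac{\sqrt{259}}{12615332865} \approx -8.9046 \cdot 10^{-6}$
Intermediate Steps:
$v{\left(K,Z \right)} = \sqrt{84 + K} - 647 K$
$\frac{1}{907 + v{\left(175,763 \right)}} = \frac{1}{907 + \left(\sqrt{84 + 175} - 113225\right)} = \frac{1}{907 - \left(113225 - \sqrt{259}\right)} = \frac{1}{-112318 + \sqrt{259}}$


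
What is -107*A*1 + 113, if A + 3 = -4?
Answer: 862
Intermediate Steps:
A = -7 (A = -3 - 4 = -7)
-107*A*1 + 113 = -107*(-7*1) + 113 = -(-749) + 113 = -107*(-7) + 113 = 749 + 113 = 862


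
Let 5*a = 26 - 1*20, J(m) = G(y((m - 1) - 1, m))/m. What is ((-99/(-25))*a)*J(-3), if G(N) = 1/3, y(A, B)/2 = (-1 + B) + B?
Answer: -66/125 ≈ -0.52800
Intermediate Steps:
y(A, B) = -2 + 4*B (y(A, B) = 2*((-1 + B) + B) = 2*(-1 + 2*B) = -2 + 4*B)
G(N) = ⅓
J(m) = 1/(3*m)
a = 6/5 (a = (26 - 1*20)/5 = (26 - 20)/5 = (⅕)*6 = 6/5 ≈ 1.2000)
((-99/(-25))*a)*J(-3) = (-99/(-25)*(6/5))*((⅓)/(-3)) = (-99*(-1/25)*(6/5))*((⅓)*(-⅓)) = ((99/25)*(6/5))*(-⅑) = (594/125)*(-⅑) = -66/125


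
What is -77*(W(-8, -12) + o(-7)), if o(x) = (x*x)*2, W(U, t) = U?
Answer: -6930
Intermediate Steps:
o(x) = 2*x**2 (o(x) = x**2*2 = 2*x**2)
-77*(W(-8, -12) + o(-7)) = -77*(-8 + 2*(-7)**2) = -77*(-8 + 2*49) = -77*(-8 + 98) = -77*90 = -6930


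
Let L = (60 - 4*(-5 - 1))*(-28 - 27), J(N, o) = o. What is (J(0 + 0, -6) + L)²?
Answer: 21399876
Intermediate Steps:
L = -4620 (L = (60 - 4*(-6))*(-55) = (60 + 24)*(-55) = 84*(-55) = -4620)
(J(0 + 0, -6) + L)² = (-6 - 4620)² = (-4626)² = 21399876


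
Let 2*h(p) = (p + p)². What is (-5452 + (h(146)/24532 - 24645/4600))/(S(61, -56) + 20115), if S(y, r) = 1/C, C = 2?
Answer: -30782570917/113498892580 ≈ -0.27121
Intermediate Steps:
h(p) = 2*p² (h(p) = (p + p)²/2 = (2*p)²/2 = (4*p²)/2 = 2*p²)
S(y, r) = ½ (S(y, r) = 1/2 = ½)
(-5452 + (h(146)/24532 - 24645/4600))/(S(61, -56) + 20115) = (-5452 + ((2*146²)/24532 - 24645/4600))/(½ + 20115) = (-5452 + ((2*21316)*(1/24532) - 24645*1/4600))/(40231/2) = (-5452 + (42632*(1/24532) - 4929/920))*(2/40231) = (-5452 + (10658/6133 - 4929/920))*(2/40231) = (-5452 - 20424197/5642360)*(2/40231) = -30782570917/5642360*2/40231 = -30782570917/113498892580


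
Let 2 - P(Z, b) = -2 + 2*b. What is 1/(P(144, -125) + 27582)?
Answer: 1/27836 ≈ 3.5925e-5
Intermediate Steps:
P(Z, b) = 4 - 2*b (P(Z, b) = 2 - (-2 + 2*b) = 2 + (2 - 2*b) = 4 - 2*b)
1/(P(144, -125) + 27582) = 1/((4 - 2*(-125)) + 27582) = 1/((4 + 250) + 27582) = 1/(254 + 27582) = 1/27836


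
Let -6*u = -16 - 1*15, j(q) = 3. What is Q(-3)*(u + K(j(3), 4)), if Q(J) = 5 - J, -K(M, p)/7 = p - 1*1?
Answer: -380/3 ≈ -126.67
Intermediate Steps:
K(M, p) = 7 - 7*p (K(M, p) = -7*(p - 1*1) = -7*(p - 1) = -7*(-1 + p) = 7 - 7*p)
u = 31/6 (u = -(-16 - 1*15)/6 = -(-16 - 15)/6 = -⅙*(-31) = 31/6 ≈ 5.1667)
Q(-3)*(u + K(j(3), 4)) = (5 - 1*(-3))*(31/6 + (7 - 7*4)) = (5 + 3)*(31/6 + (7 - 28)) = 8*(31/6 - 21) = 8*(-95/6) = -380/3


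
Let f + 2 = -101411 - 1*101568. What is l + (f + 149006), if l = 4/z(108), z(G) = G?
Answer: -1457324/27 ≈ -53975.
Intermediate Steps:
f = -202981 (f = -2 + (-101411 - 1*101568) = -2 + (-101411 - 101568) = -2 - 202979 = -202981)
l = 1/27 (l = 4/108 = 4*(1/108) = 1/27 ≈ 0.037037)
l + (f + 149006) = 1/27 + (-202981 + 149006) = 1/27 - 53975 = -1457324/27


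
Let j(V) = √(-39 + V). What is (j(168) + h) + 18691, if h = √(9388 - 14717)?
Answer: 18691 + √129 + 73*I ≈ 18702.0 + 73.0*I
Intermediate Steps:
h = 73*I (h = √(-5329) = 73*I ≈ 73.0*I)
(j(168) + h) + 18691 = (√(-39 + 168) + 73*I) + 18691 = (√129 + 73*I) + 18691 = 18691 + √129 + 73*I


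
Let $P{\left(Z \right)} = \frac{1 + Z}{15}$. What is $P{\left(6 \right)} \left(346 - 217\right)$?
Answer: $\frac{301}{5} \approx 60.2$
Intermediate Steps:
$P{\left(Z \right)} = \frac{1}{15} + \frac{Z}{15}$ ($P{\left(Z \right)} = \left(1 + Z\right) \frac{1}{15} = \frac{1}{15} + \frac{Z}{15}$)
$P{\left(6 \right)} \left(346 - 217\right) = \left(\frac{1}{15} + \frac{1}{15} \cdot 6\right) \left(346 - 217\right) = \left(\frac{1}{15} + \frac{2}{5}\right) 129 = \frac{7}{15} \cdot 129 = \frac{301}{5}$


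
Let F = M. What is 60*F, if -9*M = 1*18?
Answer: -120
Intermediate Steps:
M = -2 (M = -18/9 = -⅑*18 = -2)
F = -2
60*F = 60*(-2) = -120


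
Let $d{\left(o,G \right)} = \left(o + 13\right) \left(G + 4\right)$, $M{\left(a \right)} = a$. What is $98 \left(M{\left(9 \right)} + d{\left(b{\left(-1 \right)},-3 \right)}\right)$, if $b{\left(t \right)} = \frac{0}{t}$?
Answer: $2156$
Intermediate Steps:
$b{\left(t \right)} = 0$
$d{\left(o,G \right)} = \left(4 + G\right) \left(13 + o\right)$ ($d{\left(o,G \right)} = \left(13 + o\right) \left(4 + G\right) = \left(4 + G\right) \left(13 + o\right)$)
$98 \left(M{\left(9 \right)} + d{\left(b{\left(-1 \right)},-3 \right)}\right) = 98 \left(9 + \left(52 + 4 \cdot 0 + 13 \left(-3\right) - 0\right)\right) = 98 \left(9 + \left(52 + 0 - 39 + 0\right)\right) = 98 \left(9 + 13\right) = 98 \cdot 22 = 2156$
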